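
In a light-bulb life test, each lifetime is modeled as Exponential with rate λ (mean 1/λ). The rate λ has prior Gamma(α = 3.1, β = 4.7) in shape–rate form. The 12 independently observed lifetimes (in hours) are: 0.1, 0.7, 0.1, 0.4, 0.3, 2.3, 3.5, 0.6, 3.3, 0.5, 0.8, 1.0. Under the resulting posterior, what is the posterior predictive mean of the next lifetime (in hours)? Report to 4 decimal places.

With a Gamma(shape α, rate β) prior on the exponential rate λ, the posterior after n observations with total T = Σxᵢ is Gamma(α+n, β+T).
Sum of observations T = 13.6 hours; n = 12.
Posterior: Gamma(3.1+12, 4.7+13.6) = Gamma(15.1, 18.3).
The predictive distribution for the next observation is Lomax; its mean is β/(α−1) = 18.3/14.1 = 1.2979.

1.2979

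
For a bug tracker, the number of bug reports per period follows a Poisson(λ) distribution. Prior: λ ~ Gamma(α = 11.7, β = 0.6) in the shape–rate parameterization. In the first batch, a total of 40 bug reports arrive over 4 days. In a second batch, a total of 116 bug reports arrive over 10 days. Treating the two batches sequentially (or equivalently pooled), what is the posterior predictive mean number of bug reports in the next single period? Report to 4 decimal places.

With a Gamma(shape α, rate β) prior, the Poisson likelihood is conjugate: the posterior is Gamma(α + ΣXᵢ, β + n).
After batch 1: Gamma(α+S, β+n) = Gamma(11.7+40, 0.6+4) = Gamma(51.7, 4.6).
After batch 2: Gamma(α+S, β+n) = Gamma(51.7+116, 4.6+10) = Gamma(167.7, 14.6).
The predictive distribution for one future period is NegBinom with mean α/β = 11.4863.

11.4863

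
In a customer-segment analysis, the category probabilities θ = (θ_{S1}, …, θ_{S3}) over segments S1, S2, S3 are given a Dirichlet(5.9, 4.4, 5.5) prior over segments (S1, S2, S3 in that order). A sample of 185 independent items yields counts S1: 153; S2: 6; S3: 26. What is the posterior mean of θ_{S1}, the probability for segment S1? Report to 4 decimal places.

0.7913

The Dirichlet prior is conjugate to the Multinomial likelihood: each posterior αⱼ = prior αⱼ + observed count nⱼ.
Posterior concentration: (158.9, 10.4, 31.5), total = 200.8.
E[θ_{S1}|data] = α_{S1}/Σα = 158.9/200.8 = 0.7913.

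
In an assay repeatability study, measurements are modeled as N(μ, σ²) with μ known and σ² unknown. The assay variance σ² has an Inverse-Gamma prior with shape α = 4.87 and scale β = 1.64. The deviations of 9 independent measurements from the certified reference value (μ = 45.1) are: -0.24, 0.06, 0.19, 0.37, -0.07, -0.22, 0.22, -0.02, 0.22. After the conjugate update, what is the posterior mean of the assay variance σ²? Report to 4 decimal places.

With known mean μ and an Inverse-Gamma(α, β) prior on σ², the Normal likelihood is conjugate: posterior is Inv-Gamma(α + n/2, β + Σ(xᵢ−μ)²/2).
Σ(xᵢ−μ)² = (-0.24)² + (0.06)² + (0.19)² + (0.37)² + (-0.07)² + (-0.22)² + (0.22)² + (-0.02)² + (0.22)² = 0.3847.
Posterior: Inv-Gamma(4.87 + 9/2, 1.64 + 0.3847/2) = Inv-Gamma(9.37, 1.83235).
E[σ²|data] = β/(α−1) = 1.83235/8.37 = 0.2189.

0.2189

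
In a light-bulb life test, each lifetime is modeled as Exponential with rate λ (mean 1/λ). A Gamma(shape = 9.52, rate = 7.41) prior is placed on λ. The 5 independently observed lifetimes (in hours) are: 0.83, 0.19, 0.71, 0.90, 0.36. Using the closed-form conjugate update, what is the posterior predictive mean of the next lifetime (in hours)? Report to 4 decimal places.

With a Gamma(shape α, rate β) prior on the exponential rate λ, the posterior after n observations with total T = Σxᵢ is Gamma(α+n, β+T).
Sum of observations T = 2.99 hours; n = 5.
Posterior: Gamma(9.52+5, 7.41+2.99) = Gamma(14.52, 10.40).
The predictive distribution for the next observation is Lomax; its mean is β/(α−1) = 10.40/13.52 = 0.7692.

0.7692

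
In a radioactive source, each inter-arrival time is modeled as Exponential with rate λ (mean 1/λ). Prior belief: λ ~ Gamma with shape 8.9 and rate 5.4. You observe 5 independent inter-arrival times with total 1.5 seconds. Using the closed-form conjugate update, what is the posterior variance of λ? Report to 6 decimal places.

With a Gamma(shape α, rate β) prior on the exponential rate λ, the posterior after n observations with total T = Σxᵢ is Gamma(α+n, β+T).
Posterior: Gamma(8.9+5, 5.4+1.5) = Gamma(13.9, 6.9).
Var = α/β² = 0.291955.

0.291955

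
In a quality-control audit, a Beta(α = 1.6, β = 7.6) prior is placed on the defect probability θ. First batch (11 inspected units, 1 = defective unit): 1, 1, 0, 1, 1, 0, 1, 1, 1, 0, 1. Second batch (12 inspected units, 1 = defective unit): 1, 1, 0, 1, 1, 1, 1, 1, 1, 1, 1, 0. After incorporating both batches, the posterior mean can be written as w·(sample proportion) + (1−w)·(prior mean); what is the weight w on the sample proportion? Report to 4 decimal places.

The Beta prior is conjugate to a Binomial/Bernoulli likelihood; the update adds successes to α and failures to β.
Total number of inspected units: n = 11 + 12 = 23.
Posterior mean = (α₀+k)/(α₀+β₀+n) = [n/(α₀+β₀+n)]·(k/n) + [(α₀+β₀)/(α₀+β₀+n)]·α₀/(α₀+β₀), so only n and the prior enter the weight.
The weight on the data is w = n/(α₀+β₀+n) = 23/(1.6+7.6+23) = 23/32.2 = 0.7143.

0.7143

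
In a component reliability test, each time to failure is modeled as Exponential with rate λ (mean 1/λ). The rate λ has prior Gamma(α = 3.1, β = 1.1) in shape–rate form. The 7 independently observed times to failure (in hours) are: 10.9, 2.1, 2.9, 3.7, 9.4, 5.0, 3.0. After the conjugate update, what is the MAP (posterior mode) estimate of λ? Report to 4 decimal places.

0.2388

With a Gamma(shape α, rate β) prior on the exponential rate λ, the posterior after n observations with total T = Σxᵢ is Gamma(α+n, β+T).
Sum of observations T = 37.0 hours; n = 7.
Posterior: Gamma(3.1+7, 1.1+37.0) = Gamma(10.1, 38.1).
Mode = (α−1)/β = 0.2388.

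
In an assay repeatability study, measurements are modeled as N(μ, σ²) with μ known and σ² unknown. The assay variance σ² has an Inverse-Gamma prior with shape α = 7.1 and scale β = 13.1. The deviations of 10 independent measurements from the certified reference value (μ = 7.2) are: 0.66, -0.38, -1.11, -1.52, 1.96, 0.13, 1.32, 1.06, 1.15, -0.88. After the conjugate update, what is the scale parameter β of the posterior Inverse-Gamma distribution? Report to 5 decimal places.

19.57195

With known mean μ and an Inverse-Gamma(α, β) prior on σ², the Normal likelihood is conjugate: posterior is Inv-Gamma(α + n/2, β + Σ(xᵢ−μ)²/2).
Σ(xᵢ−μ)² = (0.66)² + (-0.38)² + (-1.11)² + (-1.52)² + (1.96)² + (0.13)² + (1.32)² + (1.06)² + (1.15)² + (-0.88)² = 12.9439.
Posterior: Inv-Gamma(7.1 + 10/2, 13.1 + 12.9439/2) = Inv-Gamma(12.10, 19.57195).
Posterior β = 19.57195.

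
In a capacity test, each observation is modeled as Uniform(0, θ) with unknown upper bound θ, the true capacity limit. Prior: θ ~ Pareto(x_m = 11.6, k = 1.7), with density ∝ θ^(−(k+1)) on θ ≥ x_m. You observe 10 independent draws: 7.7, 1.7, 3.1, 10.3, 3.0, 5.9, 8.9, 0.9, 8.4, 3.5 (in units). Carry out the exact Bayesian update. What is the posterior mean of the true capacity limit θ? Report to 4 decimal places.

12.6841

A Pareto(scale x_m, shape k) prior on the upper bound θ of Uniform(0, θ) is conjugate: posterior is Pareto(max(x_m, max xᵢ), k + n).
Sample maximum = 10.3; prior scale x_m = 11.6 → posterior scale = max = 11.6.
Posterior shape = 1.7 + 10 = 11.7.
E[θ|data] = k·x_m/(k−1) = 11.7·11.6/10.7 = 12.6841.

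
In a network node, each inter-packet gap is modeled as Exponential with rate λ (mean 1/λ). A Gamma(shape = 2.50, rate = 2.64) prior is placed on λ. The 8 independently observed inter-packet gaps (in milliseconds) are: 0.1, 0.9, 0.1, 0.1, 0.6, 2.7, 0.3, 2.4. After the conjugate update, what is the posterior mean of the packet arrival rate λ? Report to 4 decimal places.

1.0671

With a Gamma(shape α, rate β) prior on the exponential rate λ, the posterior after n observations with total T = Σxᵢ is Gamma(α+n, β+T).
Sum of observations T = 7.2 milliseconds; n = 8.
Posterior: Gamma(2.50+8, 2.64+7.2) = Gamma(10.50, 9.84).
Posterior mean of λ = α/β = 10.50/9.84 = 1.0671.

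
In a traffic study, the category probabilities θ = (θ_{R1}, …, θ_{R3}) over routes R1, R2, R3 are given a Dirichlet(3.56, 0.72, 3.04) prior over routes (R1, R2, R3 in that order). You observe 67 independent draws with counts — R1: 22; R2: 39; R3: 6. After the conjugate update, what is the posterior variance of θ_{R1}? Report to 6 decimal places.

0.002996

The Dirichlet prior is conjugate to the Multinomial likelihood: each posterior αⱼ = prior αⱼ + observed count nⱼ.
Posterior concentration: (25.56, 39.72, 9.04), total = 74.32.
Var[θ_j] = α_j(Σα−α_j)/((Σα)²(Σα+1)) = 25.56·48.76/(74.32²·75.32) = 0.002996.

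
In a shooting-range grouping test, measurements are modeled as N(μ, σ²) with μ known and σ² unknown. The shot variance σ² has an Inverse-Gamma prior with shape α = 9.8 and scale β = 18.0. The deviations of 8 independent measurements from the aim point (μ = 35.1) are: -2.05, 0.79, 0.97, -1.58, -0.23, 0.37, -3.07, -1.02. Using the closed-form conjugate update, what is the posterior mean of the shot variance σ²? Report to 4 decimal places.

With known mean μ and an Inverse-Gamma(α, β) prior on σ², the Normal likelihood is conjugate: posterior is Inv-Gamma(α + n/2, β + Σ(xᵢ−μ)²/2).
Σ(xᵢ−μ)² = (-2.05)² + (0.79)² + (0.97)² + (-1.58)² + (-0.23)² + (0.37)² + (-3.07)² + (-1.02)² = 18.9190.
Posterior: Inv-Gamma(9.8 + 8/2, 18.0 + 18.9190/2) = Inv-Gamma(13.80, 27.45950).
E[σ²|data] = β/(α−1) = 27.45950/12.80 = 2.1453.

2.1453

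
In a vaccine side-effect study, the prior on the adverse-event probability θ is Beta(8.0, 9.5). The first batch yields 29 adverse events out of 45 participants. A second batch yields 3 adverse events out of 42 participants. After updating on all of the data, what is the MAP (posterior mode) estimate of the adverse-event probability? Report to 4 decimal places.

The Beta prior is conjugate to a Binomial/Bernoulli likelihood; the update adds successes to α and failures to β.
After batch 1: Beta(8.0+29, 9.5+16) = Beta(37.0, 25.5).
After batch 2: Beta(37.0+3, 25.5+39) = Beta(40.0, 64.5).
Mode of Beta(a,b) for a,b>1 is (a−1)/(a+b−2) = 39.0/102.5 = 0.3805.

0.3805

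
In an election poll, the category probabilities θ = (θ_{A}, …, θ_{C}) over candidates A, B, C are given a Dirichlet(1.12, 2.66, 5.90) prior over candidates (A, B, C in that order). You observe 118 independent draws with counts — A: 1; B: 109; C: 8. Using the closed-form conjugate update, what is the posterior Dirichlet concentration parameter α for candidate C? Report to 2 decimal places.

13.90

The Dirichlet prior is conjugate to the Multinomial likelihood: each posterior αⱼ = prior αⱼ + observed count nⱼ.
Posterior concentration: (2.12, 111.66, 13.90), total = 127.68.
α_{C} = 5.90 + 8 = 13.90.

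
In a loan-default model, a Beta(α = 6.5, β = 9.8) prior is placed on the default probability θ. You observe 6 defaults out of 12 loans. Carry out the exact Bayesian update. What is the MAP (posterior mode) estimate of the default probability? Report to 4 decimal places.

0.4373

The Beta prior is conjugate to a Binomial/Bernoulli likelihood; the update adds successes to α and failures to β.
Posterior: Beta(α+k, β+n−k) = Beta(6.5+6, 9.8+6) = Beta(12.5, 15.8).
Mode of Beta(a,b) for a,b>1 is (a−1)/(a+b−2) = 11.5/26.3 = 0.4373.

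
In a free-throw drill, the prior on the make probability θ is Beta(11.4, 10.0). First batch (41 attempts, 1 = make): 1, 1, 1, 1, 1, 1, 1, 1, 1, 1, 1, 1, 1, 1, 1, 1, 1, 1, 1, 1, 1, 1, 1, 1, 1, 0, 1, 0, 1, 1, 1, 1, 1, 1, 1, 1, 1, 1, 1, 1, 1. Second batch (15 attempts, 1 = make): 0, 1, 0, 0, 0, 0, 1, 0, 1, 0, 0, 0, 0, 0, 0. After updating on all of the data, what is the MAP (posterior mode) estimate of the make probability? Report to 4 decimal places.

0.6950

The Beta prior is conjugate to a Binomial/Bernoulli likelihood; the update adds successes to α and failures to β.
After batch 1: Beta(11.4+39, 10.0+2) = Beta(50.4, 12.0).
After batch 2: Beta(50.4+3, 12.0+12) = Beta(53.4, 24.0).
Mode of Beta(a,b) for a,b>1 is (a−1)/(a+b−2) = 52.4/75.4 = 0.6950.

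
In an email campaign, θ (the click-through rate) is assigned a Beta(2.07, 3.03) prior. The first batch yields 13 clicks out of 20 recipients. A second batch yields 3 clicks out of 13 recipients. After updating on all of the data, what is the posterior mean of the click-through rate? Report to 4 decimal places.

0.4743

The Beta prior is conjugate to a Binomial/Bernoulli likelihood; the update adds successes to α and failures to β.
After batch 1: Beta(2.07+13, 3.03+7) = Beta(15.07, 10.03).
After batch 2: Beta(15.07+3, 10.03+10) = Beta(18.07, 20.03).
Posterior mean = α/(α+β) = 18.07/38.10 = 0.4743.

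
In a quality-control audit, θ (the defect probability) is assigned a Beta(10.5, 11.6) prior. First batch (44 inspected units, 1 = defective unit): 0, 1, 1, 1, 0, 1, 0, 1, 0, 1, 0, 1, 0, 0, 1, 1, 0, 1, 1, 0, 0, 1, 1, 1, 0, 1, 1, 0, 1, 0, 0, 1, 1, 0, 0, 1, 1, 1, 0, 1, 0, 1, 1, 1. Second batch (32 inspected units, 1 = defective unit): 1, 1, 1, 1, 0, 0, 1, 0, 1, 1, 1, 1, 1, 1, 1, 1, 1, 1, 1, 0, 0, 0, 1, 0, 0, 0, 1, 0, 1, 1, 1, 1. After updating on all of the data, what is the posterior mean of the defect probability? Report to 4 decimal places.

The Beta prior is conjugate to a Binomial/Bernoulli likelihood; the update adds successes to α and failures to β.
After batch 1: Beta(10.5+26, 11.6+18) = Beta(36.5, 29.6).
After batch 2: Beta(36.5+22, 29.6+10) = Beta(58.5, 39.6).
Posterior mean = α/(α+β) = 58.5/98.1 = 0.5963.

0.5963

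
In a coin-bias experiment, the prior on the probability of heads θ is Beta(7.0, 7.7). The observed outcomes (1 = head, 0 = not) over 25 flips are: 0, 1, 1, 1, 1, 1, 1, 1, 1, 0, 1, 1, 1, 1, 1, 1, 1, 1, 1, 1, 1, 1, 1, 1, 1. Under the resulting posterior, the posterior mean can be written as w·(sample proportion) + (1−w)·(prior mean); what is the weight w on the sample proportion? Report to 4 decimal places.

0.6297

The Beta prior is conjugate to a Binomial/Bernoulli likelihood; the update adds successes to α and failures to β.
Posterior mean = (α₀+k)/(α₀+β₀+n) = [n/(α₀+β₀+n)]·(k/n) + [(α₀+β₀)/(α₀+β₀+n)]·α₀/(α₀+β₀), so only n and the prior enter the weight.
The weight on the data is w = n/(α₀+β₀+n) = 25/(7.0+7.7+25) = 25/39.7 = 0.6297.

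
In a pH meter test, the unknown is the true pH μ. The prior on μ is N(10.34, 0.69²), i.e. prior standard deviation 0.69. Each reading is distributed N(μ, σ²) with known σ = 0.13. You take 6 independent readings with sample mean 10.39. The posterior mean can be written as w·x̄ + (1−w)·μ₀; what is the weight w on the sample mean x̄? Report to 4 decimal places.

0.9941

For Normal data with known variance σ², a Normal(μ₀, σ₀²) prior on μ is conjugate. Posterior precision = 1/σ₀² + n/σ²; posterior mean is the precision-weighted average of μ₀ and x̄.
σ₀² = 0.69² = 0.4761, σ² = 0.13² = 0.0169. Prior precision 1/σ₀² = 1/0.4761; data precision n/σ² = 6/0.0169.
w = (n/σ²)/(1/σ₀² + n/σ²) = n·σ₀²/(σ² + n·σ₀²) = 6·0.4761/(0.0169 + 6·0.4761) = 2.8566/2.8735 = 0.9941.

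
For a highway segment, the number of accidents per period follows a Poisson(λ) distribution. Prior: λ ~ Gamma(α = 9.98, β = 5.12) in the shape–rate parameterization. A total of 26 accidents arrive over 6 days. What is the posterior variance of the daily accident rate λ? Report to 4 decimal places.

0.2910

With a Gamma(shape α, rate β) prior, the Poisson likelihood is conjugate: the posterior is Gamma(α + ΣXᵢ, β + n).
Posterior: Gamma(α+S, β+n) = Gamma(9.98+26, 5.12+6) = Gamma(35.98, 11.12).
Var = α/β² = 35.98/11.12² = 0.2910.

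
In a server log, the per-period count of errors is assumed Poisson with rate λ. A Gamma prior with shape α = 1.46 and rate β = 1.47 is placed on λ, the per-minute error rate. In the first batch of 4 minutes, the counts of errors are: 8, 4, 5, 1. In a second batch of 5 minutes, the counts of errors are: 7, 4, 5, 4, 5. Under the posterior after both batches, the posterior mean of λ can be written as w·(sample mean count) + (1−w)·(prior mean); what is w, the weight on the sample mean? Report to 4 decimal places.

0.8596

With a Gamma(shape α, rate β) prior, the Poisson likelihood is conjugate: the posterior is Gamma(α + ΣXᵢ, β + n).
Total number of minutes: n = 4 + 5 = 9.
Posterior mean = (α₀+S)/(β₀+n) = [n/(β₀+n)]·(S/n) + [β₀/(β₀+n)]·(α₀/β₀), so only n and β₀ enter the weight.
Weight on data w = n/(β₀+n) = 9/(1.47+9) = 9/10.47 = 0.8596.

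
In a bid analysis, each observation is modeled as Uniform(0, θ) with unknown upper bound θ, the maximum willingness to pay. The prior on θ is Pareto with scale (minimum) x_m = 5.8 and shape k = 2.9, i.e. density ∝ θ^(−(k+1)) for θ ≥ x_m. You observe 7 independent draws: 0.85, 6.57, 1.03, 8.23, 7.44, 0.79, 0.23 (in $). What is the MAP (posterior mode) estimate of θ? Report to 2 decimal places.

8.23

A Pareto(scale x_m, shape k) prior on the upper bound θ of Uniform(0, θ) is conjugate: posterior is Pareto(max(x_m, max xᵢ), k + n).
Sample maximum = 8.23; prior scale x_m = 5.8 → posterior scale = max = 8.23.
Posterior shape = 2.9 + 7 = 9.9.
The Pareto density is decreasing on [x_m, ∞), so the mode is x_m = 8.23.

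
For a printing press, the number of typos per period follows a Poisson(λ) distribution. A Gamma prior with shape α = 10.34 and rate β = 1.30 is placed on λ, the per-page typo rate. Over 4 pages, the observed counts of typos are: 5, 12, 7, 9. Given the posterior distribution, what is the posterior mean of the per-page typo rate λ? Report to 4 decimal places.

8.1774

With a Gamma(shape α, rate β) prior, the Poisson likelihood is conjugate: the posterior is Gamma(α + ΣXᵢ, β + n).
Sum of counts S = 33 over n = 4 pages.
Posterior: Gamma(α+S, β+n) = Gamma(10.34+33, 1.30+4) = Gamma(43.34, 5.30).
Posterior mean = α/β = 43.34/5.30 = 8.1774.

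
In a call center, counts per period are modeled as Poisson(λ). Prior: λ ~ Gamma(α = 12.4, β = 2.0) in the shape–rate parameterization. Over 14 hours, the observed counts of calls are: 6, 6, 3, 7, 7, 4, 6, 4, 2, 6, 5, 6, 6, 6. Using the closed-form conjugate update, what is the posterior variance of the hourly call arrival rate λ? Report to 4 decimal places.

With a Gamma(shape α, rate β) prior, the Poisson likelihood is conjugate: the posterior is Gamma(α + ΣXᵢ, β + n).
Sum of counts S = 74 over n = 14 hours.
Posterior: Gamma(α+S, β+n) = Gamma(12.4+74, 2.0+14) = Gamma(86.4, 16.0).
Var = α/β² = 86.4/16.0² = 0.3375.

0.3375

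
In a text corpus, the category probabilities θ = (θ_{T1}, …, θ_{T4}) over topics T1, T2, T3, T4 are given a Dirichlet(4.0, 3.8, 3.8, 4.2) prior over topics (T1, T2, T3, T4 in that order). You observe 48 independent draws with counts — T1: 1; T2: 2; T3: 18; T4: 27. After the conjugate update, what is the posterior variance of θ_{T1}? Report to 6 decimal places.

The Dirichlet prior is conjugate to the Multinomial likelihood: each posterior αⱼ = prior αⱼ + observed count nⱼ.
Posterior concentration: (5.0, 5.8, 21.8, 31.2), total = 63.8.
Var[θ_j] = α_j(Σα−α_j)/((Σα)²(Σα+1)) = 5.0·58.8/(63.8²·64.8) = 0.001115.

0.001115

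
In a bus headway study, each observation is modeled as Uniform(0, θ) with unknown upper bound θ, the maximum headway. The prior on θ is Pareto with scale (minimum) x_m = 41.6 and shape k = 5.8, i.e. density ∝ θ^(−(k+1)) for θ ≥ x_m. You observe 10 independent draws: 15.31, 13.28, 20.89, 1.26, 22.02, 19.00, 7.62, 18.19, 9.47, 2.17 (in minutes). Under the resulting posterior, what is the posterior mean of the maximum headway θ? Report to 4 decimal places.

44.4108

A Pareto(scale x_m, shape k) prior on the upper bound θ of Uniform(0, θ) is conjugate: posterior is Pareto(max(x_m, max xᵢ), k + n).
Sample maximum = 22.02; prior scale x_m = 41.6 → posterior scale = max = 41.60.
Posterior shape = 5.8 + 10 = 15.8.
E[θ|data] = k·x_m/(k−1) = 15.8·41.60/14.8 = 44.4108.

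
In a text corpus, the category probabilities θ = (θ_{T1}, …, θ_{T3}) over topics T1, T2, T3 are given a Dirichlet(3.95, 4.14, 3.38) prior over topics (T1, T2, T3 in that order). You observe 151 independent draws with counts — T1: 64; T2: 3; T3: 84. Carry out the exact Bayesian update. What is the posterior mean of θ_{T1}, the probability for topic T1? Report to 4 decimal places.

The Dirichlet prior is conjugate to the Multinomial likelihood: each posterior αⱼ = prior αⱼ + observed count nⱼ.
Posterior concentration: (67.95, 7.14, 87.38), total = 162.47.
E[θ_{T1}|data] = α_{T1}/Σα = 67.95/162.47 = 0.4182.

0.4182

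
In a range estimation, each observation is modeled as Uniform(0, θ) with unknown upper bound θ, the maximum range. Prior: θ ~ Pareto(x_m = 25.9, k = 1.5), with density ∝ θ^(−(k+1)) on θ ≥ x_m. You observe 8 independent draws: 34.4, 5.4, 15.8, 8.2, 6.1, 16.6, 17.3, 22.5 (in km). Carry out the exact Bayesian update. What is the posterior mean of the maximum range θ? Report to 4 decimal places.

A Pareto(scale x_m, shape k) prior on the upper bound θ of Uniform(0, θ) is conjugate: posterior is Pareto(max(x_m, max xᵢ), k + n).
Sample maximum = 34.4; prior scale x_m = 25.9 → posterior scale = max = 34.4.
Posterior shape = 1.5 + 8 = 9.5.
E[θ|data] = k·x_m/(k−1) = 9.5·34.4/8.5 = 38.4471.

38.4471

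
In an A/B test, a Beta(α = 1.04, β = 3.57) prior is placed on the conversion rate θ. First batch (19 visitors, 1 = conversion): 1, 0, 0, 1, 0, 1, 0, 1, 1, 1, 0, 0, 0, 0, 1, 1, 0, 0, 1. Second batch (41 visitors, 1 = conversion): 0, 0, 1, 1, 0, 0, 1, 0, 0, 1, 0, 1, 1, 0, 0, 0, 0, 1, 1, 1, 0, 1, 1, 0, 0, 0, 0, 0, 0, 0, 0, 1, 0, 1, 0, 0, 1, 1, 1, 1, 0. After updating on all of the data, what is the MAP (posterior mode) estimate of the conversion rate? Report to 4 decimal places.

The Beta prior is conjugate to a Binomial/Bernoulli likelihood; the update adds successes to α and failures to β.
After batch 1: Beta(1.04+9, 3.57+10) = Beta(10.04, 13.57).
After batch 2: Beta(10.04+17, 13.57+24) = Beta(27.04, 37.57).
Mode of Beta(a,b) for a,b>1 is (a−1)/(a+b−2) = 26.04/62.61 = 0.4159.

0.4159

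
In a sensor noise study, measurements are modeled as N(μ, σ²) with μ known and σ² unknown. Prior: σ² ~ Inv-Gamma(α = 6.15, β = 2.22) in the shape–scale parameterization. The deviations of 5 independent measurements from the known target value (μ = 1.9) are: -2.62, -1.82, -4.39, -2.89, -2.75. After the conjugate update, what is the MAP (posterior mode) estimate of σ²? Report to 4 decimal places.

2.5805

With known mean μ and an Inverse-Gamma(α, β) prior on σ², the Normal likelihood is conjugate: posterior is Inv-Gamma(α + n/2, β + Σ(xᵢ−μ)²/2).
Σ(xᵢ−μ)² = (-2.62)² + (-1.82)² + (-4.39)² + (-2.89)² + (-2.75)² = 45.3635.
Posterior: Inv-Gamma(6.15 + 5/2, 2.22 + 45.3635/2) = Inv-Gamma(8.65, 24.90175).
Mode = β/(α+1) = 24.90175/9.65 = 2.5805.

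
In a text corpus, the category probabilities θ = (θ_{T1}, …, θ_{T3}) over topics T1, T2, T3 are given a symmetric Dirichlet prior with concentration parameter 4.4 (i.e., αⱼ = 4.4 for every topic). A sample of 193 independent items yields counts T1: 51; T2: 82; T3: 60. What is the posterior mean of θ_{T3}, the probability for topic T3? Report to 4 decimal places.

0.3123

The Dirichlet prior is conjugate to the Multinomial likelihood: each posterior αⱼ = prior αⱼ + observed count nⱼ.
Posterior concentration: (55.4, 86.4, 64.4), total = 206.2.
E[θ_{T3}|data] = α_{T3}/Σα = 64.4/206.2 = 0.3123.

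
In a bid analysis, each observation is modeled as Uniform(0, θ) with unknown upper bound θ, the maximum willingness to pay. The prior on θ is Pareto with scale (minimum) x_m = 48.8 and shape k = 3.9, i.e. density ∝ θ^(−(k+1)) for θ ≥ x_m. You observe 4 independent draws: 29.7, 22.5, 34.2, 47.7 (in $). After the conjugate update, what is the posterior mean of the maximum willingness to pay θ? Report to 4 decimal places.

55.8725

A Pareto(scale x_m, shape k) prior on the upper bound θ of Uniform(0, θ) is conjugate: posterior is Pareto(max(x_m, max xᵢ), k + n).
Sample maximum = 47.7; prior scale x_m = 48.8 → posterior scale = max = 48.8.
Posterior shape = 3.9 + 4 = 7.9.
E[θ|data] = k·x_m/(k−1) = 7.9·48.8/6.9 = 55.8725.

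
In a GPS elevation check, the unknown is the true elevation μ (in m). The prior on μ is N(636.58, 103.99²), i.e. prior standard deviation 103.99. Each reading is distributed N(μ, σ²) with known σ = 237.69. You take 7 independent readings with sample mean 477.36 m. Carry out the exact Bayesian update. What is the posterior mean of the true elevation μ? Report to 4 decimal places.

545.4068

For Normal data with known variance σ², a Normal(μ₀, σ₀²) prior on μ is conjugate. Posterior precision = 1/σ₀² + n/σ²; posterior mean is the precision-weighted average of μ₀ and x̄.
n·x̄ = 7·477.36 = 3341.52.
σ₀² = 103.99² = 10813.9201, σ² = 237.69² = 56496.5361; σ² + n·σ₀² = 56496.5361 + 7·10813.9201 = 132193.9768.
Posterior mean = (μ₀/σ₀² + n·x̄/σ²)/(1/σ₀² + n/σ²) = (σ²·μ₀ + σ₀²·n·x̄)/(σ² + n·σ₀²) = (56496.5361·636.58 + 10813.9201·3341.52)/132193.9768 = 72099495.24309/132193.9768 = 545.4068.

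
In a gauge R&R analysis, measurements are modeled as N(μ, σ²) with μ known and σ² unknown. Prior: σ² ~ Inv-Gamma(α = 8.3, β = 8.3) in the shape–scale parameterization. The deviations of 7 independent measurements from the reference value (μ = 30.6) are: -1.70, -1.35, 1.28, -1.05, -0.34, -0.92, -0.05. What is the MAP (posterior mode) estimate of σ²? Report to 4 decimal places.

With known mean μ and an Inverse-Gamma(α, β) prior on σ², the Normal likelihood is conjugate: posterior is Inv-Gamma(α + n/2, β + Σ(xᵢ−μ)²/2).
Σ(xᵢ−μ)² = (-1.70)² + (-1.35)² + (1.28)² + (-1.05)² + (-0.34)² + (-0.92)² + (-0.05)² = 8.4179.
Posterior: Inv-Gamma(8.3 + 7/2, 8.3 + 8.4179/2) = Inv-Gamma(11.80, 12.50895).
Mode = β/(α+1) = 12.50895/12.80 = 0.9773.

0.9773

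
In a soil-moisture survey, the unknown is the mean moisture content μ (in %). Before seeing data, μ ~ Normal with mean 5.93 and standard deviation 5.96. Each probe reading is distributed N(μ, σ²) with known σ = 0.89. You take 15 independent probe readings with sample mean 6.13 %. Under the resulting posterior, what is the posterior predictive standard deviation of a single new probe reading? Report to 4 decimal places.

For Normal data with known variance σ², a Normal(μ₀, σ₀²) prior on μ is conjugate. Posterior precision = 1/σ₀² + n/σ²; posterior mean is the precision-weighted average of μ₀ and x̄.
σ₀² = 5.96² = 35.5216, σ² = 0.89² = 0.7921; σ² + n·σ₀² = 0.7921 + 15·35.5216 = 533.6161.
Posterior precision = 1/σ₀² + n/σ² = 1/35.5216 + 15/0.7921 = (σ² + n·σ₀²)/(σ₀²σ²) = 533.6161/(35.5216·0.7921); posterior variance σₙ² = σ₀²σ²/(σ² + n·σ₀²) = 35.5216·0.7921/533.6161 = 0.052728.
Predictive variance for one new observation = σₙ² + σ² = 35.5216·0.7921/533.6161 + 0.7921 = σ²·(σ₀² + 533.6161)/533.6161 = 0.7921·569.1377/533.6161 = 0.844828; SD = √(0.7921·569.1377/533.6161) = 0.9191.

0.9191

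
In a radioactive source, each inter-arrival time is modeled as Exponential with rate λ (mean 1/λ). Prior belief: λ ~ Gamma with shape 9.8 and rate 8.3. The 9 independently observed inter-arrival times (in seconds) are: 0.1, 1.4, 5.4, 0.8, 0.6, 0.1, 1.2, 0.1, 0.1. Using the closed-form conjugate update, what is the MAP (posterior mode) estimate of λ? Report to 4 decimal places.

0.9834

With a Gamma(shape α, rate β) prior on the exponential rate λ, the posterior after n observations with total T = Σxᵢ is Gamma(α+n, β+T).
Sum of observations T = 9.8 seconds; n = 9.
Posterior: Gamma(9.8+9, 8.3+9.8) = Gamma(18.8, 18.1).
Mode = (α−1)/β = 0.9834.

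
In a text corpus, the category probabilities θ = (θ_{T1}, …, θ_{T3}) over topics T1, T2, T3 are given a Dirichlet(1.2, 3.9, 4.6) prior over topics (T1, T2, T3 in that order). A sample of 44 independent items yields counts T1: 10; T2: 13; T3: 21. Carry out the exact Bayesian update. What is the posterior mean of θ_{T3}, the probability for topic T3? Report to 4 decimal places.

The Dirichlet prior is conjugate to the Multinomial likelihood: each posterior αⱼ = prior αⱼ + observed count nⱼ.
Posterior concentration: (11.2, 16.9, 25.6), total = 53.7.
E[θ_{T3}|data] = α_{T3}/Σα = 25.6/53.7 = 0.4767.

0.4767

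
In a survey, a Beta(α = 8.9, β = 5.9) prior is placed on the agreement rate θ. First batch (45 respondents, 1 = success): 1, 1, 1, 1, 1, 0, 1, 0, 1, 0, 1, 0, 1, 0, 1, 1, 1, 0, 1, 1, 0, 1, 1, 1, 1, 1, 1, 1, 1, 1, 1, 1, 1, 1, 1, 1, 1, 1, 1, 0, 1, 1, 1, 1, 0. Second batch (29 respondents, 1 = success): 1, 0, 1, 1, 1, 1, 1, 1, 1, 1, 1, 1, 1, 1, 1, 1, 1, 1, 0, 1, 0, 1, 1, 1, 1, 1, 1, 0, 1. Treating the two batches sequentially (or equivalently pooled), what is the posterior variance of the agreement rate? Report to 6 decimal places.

The Beta prior is conjugate to a Binomial/Bernoulli likelihood; the update adds successes to α and failures to β.
After batch 1: Beta(8.9+36, 5.9+9) = Beta(44.9, 14.9).
After batch 2: Beta(44.9+25, 14.9+4) = Beta(69.9, 18.9).
Var = αβ/((α+β)²(α+β+1)) = 69.9·18.9/(88.8²·89.8) = 0.001866.

0.001866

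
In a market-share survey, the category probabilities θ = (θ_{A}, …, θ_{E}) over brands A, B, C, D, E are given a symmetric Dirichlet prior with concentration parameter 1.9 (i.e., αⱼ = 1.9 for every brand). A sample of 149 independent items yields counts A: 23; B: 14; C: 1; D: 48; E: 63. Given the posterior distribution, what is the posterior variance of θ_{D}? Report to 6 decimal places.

The Dirichlet prior is conjugate to the Multinomial likelihood: each posterior αⱼ = prior αⱼ + observed count nⱼ.
Posterior concentration: (24.9, 15.9, 2.9, 49.9, 64.9), total = 158.5.
Var[θ_j] = α_j(Σα−α_j)/((Σα)²(Σα+1)) = 49.9·108.6/(158.5²·159.5) = 0.001352.

0.001352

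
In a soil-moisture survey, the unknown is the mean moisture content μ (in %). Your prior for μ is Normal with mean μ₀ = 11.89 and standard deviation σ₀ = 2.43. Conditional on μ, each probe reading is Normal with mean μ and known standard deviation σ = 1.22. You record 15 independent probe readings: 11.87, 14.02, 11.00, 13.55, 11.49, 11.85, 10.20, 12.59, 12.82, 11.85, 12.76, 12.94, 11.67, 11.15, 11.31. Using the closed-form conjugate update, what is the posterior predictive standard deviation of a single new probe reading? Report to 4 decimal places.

1.2594

For Normal data with known variance σ², a Normal(μ₀, σ₀²) prior on μ is conjugate. Posterior precision = 1/σ₀² + n/σ²; posterior mean is the precision-weighted average of μ₀ and x̄.
σ₀² = 2.43² = 5.9049, σ² = 1.22² = 1.4884; σ² + n·σ₀² = 1.4884 + 15·5.9049 = 90.0619.
Posterior precision = 1/σ₀² + n/σ² = 1/5.9049 + 15/1.4884 = (σ² + n·σ₀²)/(σ₀²σ²) = 90.0619/(5.9049·1.4884); posterior variance σₙ² = σ₀²σ²/(σ² + n·σ₀²) = 5.9049·1.4884/90.0619 = 0.097587.
Predictive variance for one new observation = σₙ² + σ² = 5.9049·1.4884/90.0619 + 1.4884 = σ²·(σ₀² + 90.0619)/90.0619 = 1.4884·95.9668/90.0619 = 1.585987; SD = √(1.4884·95.9668/90.0619) = 1.2594.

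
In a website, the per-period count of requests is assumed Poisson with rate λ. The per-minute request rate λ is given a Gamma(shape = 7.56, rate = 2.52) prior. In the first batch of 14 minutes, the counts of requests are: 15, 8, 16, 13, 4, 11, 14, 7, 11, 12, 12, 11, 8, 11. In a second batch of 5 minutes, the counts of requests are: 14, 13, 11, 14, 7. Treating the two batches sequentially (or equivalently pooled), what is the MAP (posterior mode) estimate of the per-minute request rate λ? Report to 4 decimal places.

With a Gamma(shape α, rate β) prior, the Poisson likelihood is conjugate: the posterior is Gamma(α + ΣXᵢ, β + n).
Batch 1: sum of counts S = 153 over n = 14 minutes.
After batch 1: Gamma(α+S, β+n) = Gamma(7.56+153, 2.52+14) = Gamma(160.56, 16.52).
Batch 2: sum of counts S = 59 over n = 5 minutes.
After batch 2: Gamma(α+S, β+n) = Gamma(160.56+59, 16.52+5) = Gamma(219.56, 21.52).
Mode of Gamma(α,β) for α≥1 is (α−1)/β = 218.56/21.52 = 10.1561.

10.1561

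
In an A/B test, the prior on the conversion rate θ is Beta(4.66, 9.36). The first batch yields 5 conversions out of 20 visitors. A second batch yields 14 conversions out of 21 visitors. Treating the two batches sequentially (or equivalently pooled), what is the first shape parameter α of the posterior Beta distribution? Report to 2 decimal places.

23.66

The Beta prior is conjugate to a Binomial/Bernoulli likelihood; the update adds successes to α and failures to β.
After batch 1: Beta(4.66+5, 9.36+15) = Beta(9.66, 24.36).
After batch 2: Beta(9.66+14, 24.36+7) = Beta(23.66, 31.36).
Posterior α = 23.66.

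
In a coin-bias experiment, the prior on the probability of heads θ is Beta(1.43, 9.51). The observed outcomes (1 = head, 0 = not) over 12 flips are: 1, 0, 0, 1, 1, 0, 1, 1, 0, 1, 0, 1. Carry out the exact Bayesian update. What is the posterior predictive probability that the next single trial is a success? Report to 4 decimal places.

The Beta prior is conjugate to a Binomial/Bernoulli likelihood; the update adds successes to α and failures to β.
Posterior: Beta(α+k, β+n−k) = Beta(1.43+7, 9.51+5) = Beta(8.43, 14.51).
For a single future Bernoulli trial, P(success | data) = α/(α+β) = 0.3675.

0.3675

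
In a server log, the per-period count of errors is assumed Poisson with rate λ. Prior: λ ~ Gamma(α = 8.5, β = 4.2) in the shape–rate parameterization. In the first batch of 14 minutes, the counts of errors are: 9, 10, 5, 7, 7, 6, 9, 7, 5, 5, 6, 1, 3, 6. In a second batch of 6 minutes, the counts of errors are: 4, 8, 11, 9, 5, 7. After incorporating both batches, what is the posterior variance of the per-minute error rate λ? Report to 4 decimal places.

0.2365

With a Gamma(shape α, rate β) prior, the Poisson likelihood is conjugate: the posterior is Gamma(α + ΣXᵢ, β + n).
Batch 1: sum of counts S = 86 over n = 14 minutes.
After batch 1: Gamma(α+S, β+n) = Gamma(8.5+86, 4.2+14) = Gamma(94.5, 18.2).
Batch 2: sum of counts S = 44 over n = 6 minutes.
After batch 2: Gamma(α+S, β+n) = Gamma(94.5+44, 18.2+6) = Gamma(138.5, 24.2).
Var = α/β² = 138.5/24.2² = 0.2365.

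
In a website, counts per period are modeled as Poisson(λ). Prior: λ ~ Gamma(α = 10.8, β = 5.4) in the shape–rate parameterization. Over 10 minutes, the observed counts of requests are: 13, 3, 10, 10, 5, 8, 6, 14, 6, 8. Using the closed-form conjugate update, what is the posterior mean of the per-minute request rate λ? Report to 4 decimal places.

With a Gamma(shape α, rate β) prior, the Poisson likelihood is conjugate: the posterior is Gamma(α + ΣXᵢ, β + n).
Sum of counts S = 83 over n = 10 minutes.
Posterior: Gamma(α+S, β+n) = Gamma(10.8+83, 5.4+10) = Gamma(93.8, 15.4).
Posterior mean = α/β = 93.8/15.4 = 6.0909.

6.0909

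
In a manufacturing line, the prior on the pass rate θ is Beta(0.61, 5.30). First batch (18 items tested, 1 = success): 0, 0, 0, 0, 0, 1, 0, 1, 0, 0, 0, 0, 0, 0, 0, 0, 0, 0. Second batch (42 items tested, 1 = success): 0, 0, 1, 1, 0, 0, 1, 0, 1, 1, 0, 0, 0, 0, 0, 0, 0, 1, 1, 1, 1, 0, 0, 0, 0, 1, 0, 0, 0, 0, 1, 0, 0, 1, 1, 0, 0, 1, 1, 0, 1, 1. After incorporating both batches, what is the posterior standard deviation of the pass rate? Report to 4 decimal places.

0.0559

The Beta prior is conjugate to a Binomial/Bernoulli likelihood; the update adds successes to α and failures to β.
After batch 1: Beta(0.61+2, 5.30+16) = Beta(2.61, 21.30).
After batch 2: Beta(2.61+17, 21.30+25) = Beta(19.61, 46.30).
Var = αβ/((α+β)²(α+β+1)) = 19.61·46.30/(65.91²·66.91) = 0.00312367; SD = √0.00312367 = 0.0559.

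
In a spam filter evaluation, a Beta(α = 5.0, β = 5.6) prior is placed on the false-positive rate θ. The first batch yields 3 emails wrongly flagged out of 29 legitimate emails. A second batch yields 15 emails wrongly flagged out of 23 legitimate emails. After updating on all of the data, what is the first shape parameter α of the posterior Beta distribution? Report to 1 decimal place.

23.0

The Beta prior is conjugate to a Binomial/Bernoulli likelihood; the update adds successes to α and failures to β.
After batch 1: Beta(5.0+3, 5.6+26) = Beta(8.0, 31.6).
After batch 2: Beta(8.0+15, 31.6+8) = Beta(23.0, 39.6).
Posterior α = 23.0.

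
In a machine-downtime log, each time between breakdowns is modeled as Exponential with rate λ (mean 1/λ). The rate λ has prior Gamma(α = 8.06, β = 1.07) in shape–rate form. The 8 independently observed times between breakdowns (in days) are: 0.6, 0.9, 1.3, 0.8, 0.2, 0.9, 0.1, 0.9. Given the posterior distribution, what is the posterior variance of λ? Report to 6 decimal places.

With a Gamma(shape α, rate β) prior on the exponential rate λ, the posterior after n observations with total T = Σxᵢ is Gamma(α+n, β+T).
Sum of observations T = 5.7 days; n = 8.
Posterior: Gamma(8.06+8, 1.07+5.7) = Gamma(16.06, 6.77).
Var = α/β² = 0.350403.

0.350403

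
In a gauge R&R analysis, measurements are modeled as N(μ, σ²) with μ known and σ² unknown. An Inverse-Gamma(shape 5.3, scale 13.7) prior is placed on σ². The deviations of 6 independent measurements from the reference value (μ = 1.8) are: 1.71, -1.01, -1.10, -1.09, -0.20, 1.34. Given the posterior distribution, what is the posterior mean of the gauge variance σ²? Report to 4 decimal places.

With known mean μ and an Inverse-Gamma(α, β) prior on σ², the Normal likelihood is conjugate: posterior is Inv-Gamma(α + n/2, β + Σ(xᵢ−μ)²/2).
Σ(xᵢ−μ)² = (1.71)² + (-1.01)² + (-1.10)² + (-1.09)² + (-0.20)² + (1.34)² = 8.1779.
Posterior: Inv-Gamma(5.3 + 6/2, 13.7 + 8.1779/2) = Inv-Gamma(8.30, 17.78895).
E[σ²|data] = β/(α−1) = 17.78895/7.30 = 2.4368.

2.4368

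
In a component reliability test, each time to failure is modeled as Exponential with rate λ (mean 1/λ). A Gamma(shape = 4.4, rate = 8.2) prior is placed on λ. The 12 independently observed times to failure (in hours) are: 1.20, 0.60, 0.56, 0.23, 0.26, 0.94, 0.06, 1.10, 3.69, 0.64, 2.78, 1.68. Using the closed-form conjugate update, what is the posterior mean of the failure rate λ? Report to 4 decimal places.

With a Gamma(shape α, rate β) prior on the exponential rate λ, the posterior after n observations with total T = Σxᵢ is Gamma(α+n, β+T).
Sum of observations T = 13.74 hours; n = 12.
Posterior: Gamma(4.4+12, 8.2+13.74) = Gamma(16.4, 21.94).
Posterior mean of λ = α/β = 16.4/21.94 = 0.7475.

0.7475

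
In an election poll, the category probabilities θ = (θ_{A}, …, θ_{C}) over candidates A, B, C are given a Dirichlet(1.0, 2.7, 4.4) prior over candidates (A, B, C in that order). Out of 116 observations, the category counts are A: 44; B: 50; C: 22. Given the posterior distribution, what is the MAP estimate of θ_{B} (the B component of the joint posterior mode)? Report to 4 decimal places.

The Dirichlet prior is conjugate to the Multinomial likelihood: each posterior αⱼ = prior αⱼ + observed count nⱼ.
Posterior concentration: (45.0, 52.7, 26.4), total = 124.1.
Joint mode component: (α_{B}−1)/(Σα−K) = 51.7/121.1 = 0.4269.

0.4269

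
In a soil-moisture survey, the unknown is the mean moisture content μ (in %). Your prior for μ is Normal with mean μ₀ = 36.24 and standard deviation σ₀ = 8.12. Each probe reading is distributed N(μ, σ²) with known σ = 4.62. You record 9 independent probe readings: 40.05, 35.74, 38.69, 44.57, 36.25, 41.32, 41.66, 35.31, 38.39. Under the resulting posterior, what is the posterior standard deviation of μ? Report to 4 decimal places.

1.5130

For Normal data with known variance σ², a Normal(μ₀, σ₀²) prior on μ is conjugate. Posterior precision = 1/σ₀² + n/σ²; posterior mean is the precision-weighted average of μ₀ and x̄.
σ₀² = 8.12² = 65.9344, σ² = 4.62² = 21.3444; σ² + n·σ₀² = 21.3444 + 9·65.9344 = 614.754.
Posterior precision = 1/σ₀² + n/σ² = 1/65.9344 + 9/21.3444 = (σ² + n·σ₀²)/(σ₀²σ²) = 614.754/(65.9344·21.3444); posterior variance σₙ² = σ₀²σ²/(σ² + n·σ₀²) = 65.9344·21.3444/614.754 = 2.289258.
Posterior SD = √σₙ² = √(65.9344·21.3444/614.754) = 1.5130.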